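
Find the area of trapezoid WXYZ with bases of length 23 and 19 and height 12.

A trapezoid's area equals the midsegment times the height.
The midsegment is (23 + 19) / 2 = 21.
Area = 21 * 12 = 252.

252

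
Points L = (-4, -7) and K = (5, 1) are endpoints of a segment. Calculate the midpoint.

M = ((x₁ + x₂)/2, (y₁ + y₂)/2)
= ((-4 + 5)/2, (-7 + 1)/2)
= (1/2, -6/2) = (1/2, -3)

(1/2, -3)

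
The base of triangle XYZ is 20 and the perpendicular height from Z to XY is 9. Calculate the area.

Area = (1/2) * base * height
Area = (1/2) * 20 * 9
Area = 90

90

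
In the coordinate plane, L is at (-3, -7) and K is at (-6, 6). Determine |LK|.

d = sqrt((-6 - -3)^2 + (6 - -7)^2)
d = sqrt(-3^2 + 13^2)
d = sqrt(9 + 169)
d = sqrt(178)

sqrt(178)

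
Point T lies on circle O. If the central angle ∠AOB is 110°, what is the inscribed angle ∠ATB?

An inscribed angle intercepts an arc from a point on the circle, while the central angle intercepts the same arc from the center.
The inscribed angle is always half the central angle: 110° / 2 = 55°.

55°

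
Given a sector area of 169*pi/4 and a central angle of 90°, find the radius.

Sector area A = πr² × θ/360, so r² = 360A / (πθ).
r² = 360 × 169*pi/4 / (π × 90)
r² = 169
r = 13

13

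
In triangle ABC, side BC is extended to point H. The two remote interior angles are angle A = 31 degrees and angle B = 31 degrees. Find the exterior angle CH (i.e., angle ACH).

Exterior angle = 31 + 31 = 62 degrees (exterior angle theorem).

62 degrees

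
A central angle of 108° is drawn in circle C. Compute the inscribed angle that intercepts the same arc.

Inscribed angle = 108° / 2 = 54° (inscribed angle theorem).

54°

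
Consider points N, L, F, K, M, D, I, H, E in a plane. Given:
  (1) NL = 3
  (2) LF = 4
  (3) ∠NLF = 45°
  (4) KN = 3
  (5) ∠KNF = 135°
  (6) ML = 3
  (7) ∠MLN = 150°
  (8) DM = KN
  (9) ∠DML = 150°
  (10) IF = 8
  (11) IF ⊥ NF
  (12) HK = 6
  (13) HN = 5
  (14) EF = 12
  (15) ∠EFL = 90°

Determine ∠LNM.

Step 1: By the law of cosines on triangle NLM: NM² = 3² + 3² − 2·3·3·cos(150°) = 33.59, so NM ≈ 5.8.
Step 2: By the inverse law of cosines on triangle LNM: cos(∠LNM) = (3² + 5.8² − 3²) / (2·3·5.8) = 33.59/34.77 = 0.9659, so ∠LNM = 15°.

Therefore, the measure of angle ∠LNM = 15°.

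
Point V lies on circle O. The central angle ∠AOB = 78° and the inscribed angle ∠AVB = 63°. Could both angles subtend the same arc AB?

By the inscribed angle theorem, the inscribed angle for a central angle of 78° should be 78° / 2 = 39°.
The given inscribed angle is 63°, which does not equal 39°.
Therefore, no, they do not correspond to the same arc.

No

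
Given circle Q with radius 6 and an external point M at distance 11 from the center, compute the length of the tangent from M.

Let T be the point of tangency. Then QT ⊥ MT (radius ⊥ tangent).
In right triangle QTM: QM² = QT² + MT²
11² = 6² + MT²
MT² = 85, MT = sqrt(85)

sqrt(85)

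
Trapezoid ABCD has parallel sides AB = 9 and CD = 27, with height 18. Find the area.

Area of a trapezoid = (base1 + base2) * height / 2
Area = (9 + 27) * 18 / 2
Area = 36 * 18 / 2
Area = 648 / 2
Area = 324

324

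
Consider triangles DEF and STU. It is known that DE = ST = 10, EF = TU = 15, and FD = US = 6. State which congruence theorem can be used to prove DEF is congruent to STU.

Consider the given information: DE = ST = 10, EF = TU = 15, and FD = US = 6
This is not SAS or ASA: SAS requires two sides and the included angle between them. ASA requires two angles and the side between them.
The correct criterion is SSS. All three pairs of corresponding sides are equal (Side-Side-Side).

SSS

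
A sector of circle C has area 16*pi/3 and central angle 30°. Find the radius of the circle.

r² = 360 × 16*pi/3 / (π × 30) = 64, so r = 8.

8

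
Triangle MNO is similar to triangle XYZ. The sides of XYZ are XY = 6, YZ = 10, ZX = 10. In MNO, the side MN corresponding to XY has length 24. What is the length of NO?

Similar triangles have proportional sides. Setting up the proportion:
MN / XY = NO / YZ
24 / 6 = NO / 10
NO = 10 * 24 / 6 = 40.

40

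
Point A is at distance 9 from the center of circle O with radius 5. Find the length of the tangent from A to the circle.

The tangent, radius, and line from the external point to the center form a right triangle.
The right angle is where the tangent meets the radius.
By the Pythagorean theorem: tangent² + 5² = 9²
tangent² = 81 - 25 = 56
tangent = 2*sqrt(14)

2*sqrt(14)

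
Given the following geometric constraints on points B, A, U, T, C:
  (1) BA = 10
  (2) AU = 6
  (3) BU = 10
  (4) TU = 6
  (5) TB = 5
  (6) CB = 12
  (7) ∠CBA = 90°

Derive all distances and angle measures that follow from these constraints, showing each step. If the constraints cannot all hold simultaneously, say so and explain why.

The constraints are consistent.

Step 1: From AB = 10, BC = 12, and ∠ABC = 90°, by the law of cosines:
  AC² = AB² + BC² - 2·AB·BC·cos(90°) = 100 + 144 - 0 = 244
  AC = 2·√61

Step 2: From BA = 10, BU = 10, AU = 6, by the inverse law of cosines:
  cos(∠ABU) = (BA² + BU² - AU²) / (2·BA·BU)
  ∠ABU = 34.92°

Step 3: From BT = 5, BU = 10, TU = 6, by the inverse law of cosines:
  cos(∠TBU) = (BT² + BU² - TU²) / (2·BT·BU)
  ∠TBU = 27.13°

Step 4: From AB = 10, AU = 6, BU = 10, by the inverse law of cosines:
  cos(∠BAU) = (AB² + AU² - BU²) / (2·AB·AU)
  ∠BAU = 72.54°

Step 5: From UA = 6, UB = 10, AB = 10, by the inverse law of cosines:
  cos(∠AUB) = (UA² + UB² - AB²) / (2·UA·UB)
  ∠AUB = 72.54°

Step 6: From UB = 10, UT = 6, BT = 5, by the inverse law of cosines:
  cos(∠BUT) = (UB² + UT² - BT²) / (2·UB·UT)
  ∠BUT = 22.33°

Step 7: From TB = 5, TU = 6, BU = 10, by the inverse law of cosines:
  cos(∠BTU) = (TB² + TU² - BU²) / (2·TB·TU)
  ∠BTU = 130.54°

Step 8: From AB = 10, AC = 2·√61, BC = 12, by the inverse law of cosines:
  cos(∠BAC) = (AB² + AC² - BC²) / (2·AB·AC)
  ∠BAC = 50.19°

Step 9: From CA = 2·√61, CB = 12, AB = 10, by the inverse law of cosines:
  cos(∠ACB) = (CA² + CB² - AB²) / (2·CA·CB)
  ∠ACB = 39.81°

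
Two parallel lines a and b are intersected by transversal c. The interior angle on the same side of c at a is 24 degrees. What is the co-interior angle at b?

Co-interior angles sum to 180: 180 - 24 = 156 degrees.

156 degrees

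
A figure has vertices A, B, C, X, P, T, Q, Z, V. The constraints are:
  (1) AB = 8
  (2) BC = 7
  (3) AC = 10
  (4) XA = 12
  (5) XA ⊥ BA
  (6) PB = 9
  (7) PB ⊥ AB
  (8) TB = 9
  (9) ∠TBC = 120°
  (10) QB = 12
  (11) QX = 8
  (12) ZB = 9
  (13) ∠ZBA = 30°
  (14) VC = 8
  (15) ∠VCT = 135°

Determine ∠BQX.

Step 1: By the law of cosines on triangle BAX: BX² = 8² + 12² − 2·8·12·cos(90°) = 208, so BX = 4·√13.
Step 2: By the inverse law of cosines on triangle BQX: cos(∠BQX) = (12² + 8² − (4·√13)²) / (2·12·8) = 0/192 = 0, so ∠BQX = 90°.

Therefore, the measure of angle ∠BQX = 90°.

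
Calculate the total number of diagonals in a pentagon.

Each of the 5 vertices connects to 2 non-adjacent vertices via diagonals.
Total connections = 5 × 2 = 10, but each diagonal is counted twice.
Number of diagonals = 10 / 2 = 5.

5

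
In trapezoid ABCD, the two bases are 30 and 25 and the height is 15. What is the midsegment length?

The midsegment of a trapezoid = (base1 + base2) / 2
midsegment = (30 + 25) / 2
midsegment = 55 / 2
midsegment = 55/2

55/2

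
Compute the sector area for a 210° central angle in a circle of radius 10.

The full circle has area πr² = π(10)² = 100*pi.
The sector covers 210° out of 360°, a fraction of 7/12.
Sector area = 100*pi × 7/12 = 175*pi/3.

175*pi/3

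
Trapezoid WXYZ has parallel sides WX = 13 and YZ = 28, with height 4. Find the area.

A trapezoid's area equals the midsegment times the height.
The midsegment is (13 + 28) / 2 = 41/2.
Area = 41/2 * 4 = 82.

82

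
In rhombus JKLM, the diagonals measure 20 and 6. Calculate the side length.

Half-diagonals are 10 and 3. side = sqrt(10^2 + 3^2) = sqrt(109)

sqrt(109)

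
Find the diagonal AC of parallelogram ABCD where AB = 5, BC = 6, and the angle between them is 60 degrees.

Law of cosines: d^2 = 5^2 + 6^2 - 2(5)(6)cos(60°) = 31, so d = sqrt(31).

sqrt(31)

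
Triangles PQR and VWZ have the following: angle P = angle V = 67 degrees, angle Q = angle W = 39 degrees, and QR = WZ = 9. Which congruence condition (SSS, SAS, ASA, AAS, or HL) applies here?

Consider the given information: angle P = angle V = 67 degrees, angle Q = angle W = 39 degrees, and QR = WZ = 9
This is not ASA or HL: ASA requires two angles and the side between them. HL only applies to right triangles with matching hypotenuse and leg.
The correct criterion is AAS. Two pairs of corresponding angles and a non-included side are equal (Angle-Angle-Side).

AAS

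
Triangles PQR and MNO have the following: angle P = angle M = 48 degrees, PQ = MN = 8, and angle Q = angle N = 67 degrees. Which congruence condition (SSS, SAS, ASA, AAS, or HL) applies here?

The given information provides:
angle P = angle M = 48 degrees, PQ = MN = 8, and angle Q = angle N = 67 degrees
This matches the ASA congruence theorem.
Two pairs of corresponding angles and the included side are equal (Angle-Side-Angle).

ASA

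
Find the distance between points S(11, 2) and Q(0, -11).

d = sqrt((0 - 11)^2 + (-11 - 2)^2)
d = sqrt(-11^2 + -13^2)
d = sqrt(121 + 169)
d = sqrt(290)

sqrt(290)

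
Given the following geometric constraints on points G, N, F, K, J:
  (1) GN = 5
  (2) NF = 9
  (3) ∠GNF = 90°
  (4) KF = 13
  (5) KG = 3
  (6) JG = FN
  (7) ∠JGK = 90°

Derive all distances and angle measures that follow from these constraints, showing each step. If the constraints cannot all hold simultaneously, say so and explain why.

The constraints are consistent.

From the given relations:
  JG = FN = 9

Step 1: From GN = 5, NF = 9, and ∠GNF = 90°, by the law of cosines:
  GF² = GN² + NF² - 2·GN·NF·cos(90°) = 25 + 81 - 0 = 106
  GF = √106

Step 2: From KG = 3, GJ = 9, and ∠KGJ = 90°, by the law of cosines:
  KJ² = KG² + GJ² - 2·KG·GJ·cos(90°) = 9 + 81 - 0 = 90
  KJ = 3·√10

Step 3: From GF = √106, GK = 3, FK = 13, by the inverse law of cosines:
  cos(∠FGK) = (GF² + GK² - FK²) / (2·GF·GK)
  ∠FGK = 150.95°

Step 4: From GF = √106, GN = 5, FN = 9, by the inverse law of cosines:
  cos(∠FGN) = (GF² + GN² - FN²) / (2·GF·GN)
  ∠FGN = 60.95°

Step 5: From FG = √106, FK = 13, GK = 3, by the inverse law of cosines:
  cos(∠GFK) = (FG² + FK² - GK²) / (2·FG·FK)
  ∠GFK = 6.43°

Step 6: From FG = √106, FN = 9, GN = 5, by the inverse law of cosines:
  cos(∠GFN) = (FG² + FN² - GN²) / (2·FG·FN)
  ∠GFN = 29.05°

Step 7: From KF = 13, KG = 3, FG = √106, by the inverse law of cosines:
  cos(∠FKG) = (KF² + KG² - FG²) / (2·KF·KG)
  ∠FKG = 22.62°

Step 8: From KG = 3, KJ = 3·√10, GJ = 9, by the inverse law of cosines:
  cos(∠GKJ) = (KG² + KJ² - GJ²) / (2·KG·KJ)
  ∠GKJ = 71.57°

Step 9: From JG = 9, JK = 3·√10, GK = 3, by the inverse law of cosines:
  cos(∠GJK) = (JG² + JK² - GK²) / (2·JG·JK)
  ∠GJK = 18.43°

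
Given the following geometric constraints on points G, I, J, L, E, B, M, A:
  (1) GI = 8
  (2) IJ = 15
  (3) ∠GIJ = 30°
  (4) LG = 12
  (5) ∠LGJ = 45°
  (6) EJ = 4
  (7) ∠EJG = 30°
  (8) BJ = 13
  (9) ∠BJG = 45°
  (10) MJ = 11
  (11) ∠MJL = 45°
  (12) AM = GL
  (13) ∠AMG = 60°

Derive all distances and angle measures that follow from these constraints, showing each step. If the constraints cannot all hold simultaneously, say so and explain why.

The constraints are consistent.

From the given relations:
  AM = GL = 12

Step 1: From GI = 8, IJ = 15, and ∠GIJ = 30°, by the law of cosines:
  GJ² = GI² + IJ² - 2·GI·IJ·cos(30°) = 64 + 225 - 207.8 = 81.15
  GJ ≈ 9.01

Step 2: From GJ = 9.01, JE = 4, and ∠GJE = 30°, by the law of cosines:
  GE² = GJ² + JE² - 2·GJ·JE·cos(30°) = 81.15 + 16 - 62.41 = 34.74
  GE ≈ 5.89

Step 3: From GJ = 9.01, JB = 13, and ∠GJB = 45°, by the law of cosines:
  GB² = GJ² + JB² - 2·GJ·JB·cos(45°) = 81.15 + 169 - 165.6 = 84.53
  GB ≈ 9.19

Step 4: From JG = 9.01, GL = 12, and ∠JGL = 45°, by the law of cosines:
  JL² = JG² + GL² - 2·JG·GL·cos(45°) = 81.15 + 144 - 152.9 = 72.27
  JL ≈ 8.5

Step 5: From GI = 8, GJ = 9.01, IJ = 15, by the inverse law of cosines:
  cos(∠IGJ) = (GI² + GJ² - IJ²) / (2·GI·GJ)
  ∠IGJ = 123.64°

Step 6: From JG = 9.01, JI = 15, GI = 8, by the inverse law of cosines:
  cos(∠GJI) = (JG² + JI² - GI²) / (2·JG·JI)
  ∠GJI = 26.36°

Step 7: From LJ = 8.5, JM = 11, and ∠LJM = 45°, by the law of cosines:
  LM² = LJ² + JM² - 2·LJ·JM·cos(45°) = 72.27 + 121 - 132.3 = 61.02
  LM ≈ 7.81

Step 8: From GB = 9.19, GJ = 9.01, BJ = 13, by the inverse law of cosines:
  cos(∠BGJ) = (GB² + GJ² - BJ²) / (2·GB·GJ)
  ∠BGJ = 91.15°

Step 9: From GE = 5.89, GJ = 9.01, EJ = 4, by the inverse law of cosines:
  cos(∠EGJ) = (GE² + GJ² - EJ²) / (2·GE·GJ)
  ∠EGJ = 19.84°

Step 10: From JG = 9.01, JL = 8.5, GL = 12, by the inverse law of cosines:
  cos(∠GJL) = (JG² + JL² - GL²) / (2·JG·JL)
  ∠GJL = 86.47°

Step 11: From LG = 12, LJ = 8.5, GJ = 9.01, by the inverse law of cosines:
  cos(∠GLJ) = (LG² + LJ² - GJ²) / (2·LG·LJ)
  ∠GLJ = 48.53°

Step 12: From EG = 5.89, EJ = 4, GJ = 9.01, by the inverse law of cosines:
  cos(∠GEJ) = (EG² + EJ² - GJ²) / (2·EG·EJ)
  ∠GEJ = 130.16°

Step 13: From BG = 9.19, BJ = 13, GJ = 9.01, by the inverse law of cosines:
  cos(∠GBJ) = (BG² + BJ² - GJ²) / (2·BG·BJ)
  ∠GBJ = 43.85°

Step 14: From LJ = 8.5, LM = 7.81, JM = 11, by the inverse law of cosines:
  cos(∠JLM) = (LJ² + LM² - JM²) / (2·LJ·LM)
  ∠JLM = 84.69°

Step 15: From MJ = 11, ML = 7.81, JL = 8.5, by the inverse law of cosines:
  cos(∠JML) = (MJ² + ML² - JL²) / (2·MJ·ML)
  ∠JML = 50.31°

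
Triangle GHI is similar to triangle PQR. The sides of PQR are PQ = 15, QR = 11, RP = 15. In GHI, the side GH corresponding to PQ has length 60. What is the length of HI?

Since the triangles are similar, the ratio of corresponding sides is constant.
Scale factor k = GH / PQ = 60 / 15 = 4
HI = k * QR = 4 * 11 = 44

44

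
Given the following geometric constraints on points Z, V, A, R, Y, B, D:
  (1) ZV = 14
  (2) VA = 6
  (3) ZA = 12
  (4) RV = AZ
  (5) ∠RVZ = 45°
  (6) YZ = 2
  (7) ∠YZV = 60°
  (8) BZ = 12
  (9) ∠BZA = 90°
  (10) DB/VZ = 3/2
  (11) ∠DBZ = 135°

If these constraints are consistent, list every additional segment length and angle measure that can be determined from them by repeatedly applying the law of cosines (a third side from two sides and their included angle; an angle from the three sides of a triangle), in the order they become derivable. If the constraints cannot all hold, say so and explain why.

The constraints are consistent. Derivable facts, in order:
After 1 step:
- AB = 12·√2
- VY = 2·√43
- ZD ≈ 30.68
- ZR ≈ 10.12
- ∠AVZ = 58.41°
- ∠AZV = 25.21°
- ∠VAZ = 96.38°
After 2 steps:
- ∠ABZ = 45°
- ∠BAZ = 45°
- ∠BDZ = 16.05°
- ∠BZD = 28.95°
- ∠RZV = 56.98°
- ∠VRZ = 78.02°
- ∠VYZ = 112.41°
- ∠YVZ = 7.59°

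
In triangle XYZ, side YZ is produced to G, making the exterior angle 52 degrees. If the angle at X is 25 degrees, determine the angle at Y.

By the exterior angle theorem: exterior angle = sum of remote interior angles.
52 = 25 + angle Y
angle Y = 52 - 25 = 27 degrees

27 degrees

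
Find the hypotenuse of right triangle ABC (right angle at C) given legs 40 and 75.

AB = sqrt(40^2 + 75^2) = sqrt(7225) = 85

85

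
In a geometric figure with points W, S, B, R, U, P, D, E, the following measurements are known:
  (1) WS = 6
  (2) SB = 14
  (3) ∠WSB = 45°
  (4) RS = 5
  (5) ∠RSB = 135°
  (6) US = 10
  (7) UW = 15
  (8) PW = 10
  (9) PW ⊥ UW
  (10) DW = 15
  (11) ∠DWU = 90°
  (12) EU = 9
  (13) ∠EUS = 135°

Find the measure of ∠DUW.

Step 1: By the law of cosines on triangle UWD: UD² = 15² + 15² − 2·15·15·cos(90°) = 450, so UD = 15·√2.
Step 2: By the inverse law of cosines on triangle DUW: cos(∠DUW) = ((15·√2)² + 15² − 15²) / (2·15·√2·15) = 450/636.4 = 0.7071, so ∠DUW = 45°.

Therefore, the measure of angle ∠DUW = 45°.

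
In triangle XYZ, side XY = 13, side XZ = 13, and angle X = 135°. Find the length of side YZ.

By the law of cosines: YZ^2 = XY^2 + XZ^2 - 2*XY*XZ*cos(X)
YZ^2 = 13^2 + 13^2 - 2*13*13*cos(135°)
YZ^2 = 169 + 169 - 338*(-sqrt(2)/2)
YZ^2 = 169*sqrt(2) + 338
YZ = 13*sqrt(sqrt(2) + 2)

13*sqrt(sqrt(2) + 2)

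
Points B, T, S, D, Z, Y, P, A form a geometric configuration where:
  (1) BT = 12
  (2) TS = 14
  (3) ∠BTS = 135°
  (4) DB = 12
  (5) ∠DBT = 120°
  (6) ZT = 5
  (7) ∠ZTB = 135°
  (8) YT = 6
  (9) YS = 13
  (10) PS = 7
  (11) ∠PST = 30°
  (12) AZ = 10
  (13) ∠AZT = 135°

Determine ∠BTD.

Step 1: By the law of cosines on triangle TBD: TD² = 12² + 12² − 2·12·12·cos(120°) = 432, so TD = 12·√3.
Step 2: By the inverse law of cosines on triangle BTD: cos(∠BTD) = (12² + (12·√3)² − 12²) / (2·12·12·√3) = 432/498.83 = 0.866, so ∠BTD = 30°.

Therefore, the measure of angle ∠BTD = 30°.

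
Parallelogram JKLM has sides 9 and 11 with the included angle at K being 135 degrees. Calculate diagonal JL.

Law of cosines: d^2 = 9^2 + 11^2 - 2(9)(11)cos(135°) = 99*sqrt(2) + 202, so d = sqrt(99*sqrt(2) + 202).

sqrt(99*sqrt(2) + 202)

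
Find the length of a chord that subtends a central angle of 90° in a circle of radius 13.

Chord length = 2r sin(θ/2)
= 2 × 13 × sin(90°/2)
= 2 × 13 × sin(45°)
= 13*sqrt(2)

13*sqrt(2)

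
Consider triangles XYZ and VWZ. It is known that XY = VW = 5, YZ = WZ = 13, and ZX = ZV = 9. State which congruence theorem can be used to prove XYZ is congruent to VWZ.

The given information provides:
XY = VW = 5, YZ = WZ = 13, and ZX = ZV = 9
This matches the SSS congruence theorem.
All three pairs of corresponding sides are equal (Side-Side-Side).

SSS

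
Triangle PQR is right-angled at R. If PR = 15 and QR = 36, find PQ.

PQ = sqrt(15^2 + 36^2) = sqrt(1521) = 39

39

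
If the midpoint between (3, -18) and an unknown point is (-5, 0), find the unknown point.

Using the midpoint formula: M = ((x1 + x2)/2, (y1 + y2)/2)
We know M = (-5, 0) and S = (3, -18)
For x: -5 = (3 + x2)/2, so x2 = 2*-5 - 3 = -13
For y: 0 = (-18 + y2)/2, so y2 = 2*0 - -18 = 18
Q = (-13, 18)

(-13, 18)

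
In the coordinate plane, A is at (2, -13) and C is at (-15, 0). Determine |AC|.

d = sqrt((-17)^2 + (13)^2) = sqrt(458)

sqrt(458)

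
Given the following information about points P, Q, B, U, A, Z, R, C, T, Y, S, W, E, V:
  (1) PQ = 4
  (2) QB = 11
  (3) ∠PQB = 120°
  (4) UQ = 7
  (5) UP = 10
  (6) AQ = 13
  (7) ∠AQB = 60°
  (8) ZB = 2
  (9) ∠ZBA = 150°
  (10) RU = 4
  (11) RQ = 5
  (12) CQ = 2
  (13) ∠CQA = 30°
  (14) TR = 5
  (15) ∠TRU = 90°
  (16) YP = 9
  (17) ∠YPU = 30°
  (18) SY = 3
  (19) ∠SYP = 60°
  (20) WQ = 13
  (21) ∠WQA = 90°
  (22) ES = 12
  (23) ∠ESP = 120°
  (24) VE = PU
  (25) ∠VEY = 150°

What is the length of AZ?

Step 1: By the law of cosines on triangle BQA: BA² = 11² + 13² − 2·11·13·cos(60°) = 147, so BA = 7·√3.
Step 2: By the law of cosines on triangle ABZ: AZ² = (7·√3)² + 2² − 2·7·√3·2·cos(150°) = 193, so AZ = √193.

Therefore, the length of AZ = √193.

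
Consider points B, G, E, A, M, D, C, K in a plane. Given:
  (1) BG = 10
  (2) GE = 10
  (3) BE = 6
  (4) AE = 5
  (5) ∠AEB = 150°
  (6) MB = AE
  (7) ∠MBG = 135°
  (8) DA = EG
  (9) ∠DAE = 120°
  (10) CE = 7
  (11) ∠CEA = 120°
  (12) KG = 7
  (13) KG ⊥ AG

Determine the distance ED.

From the given relations: DA = EG = 10.
Step 1: By the law of cosines on triangle EAD: ED² = 5² + 10² − 2·5·10·cos(120°) = 175, so ED = 5·√7.

Therefore, the length of ED = 5·√7.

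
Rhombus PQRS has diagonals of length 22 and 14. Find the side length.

The diagonals of a rhombus bisect each other at right angles.
Half-diagonals: 22/2 = 11 and 14/2 = 7
side = sqrt(11^2 + 7^2)
side = sqrt(121 + 49)
side = sqrt(170)

sqrt(170)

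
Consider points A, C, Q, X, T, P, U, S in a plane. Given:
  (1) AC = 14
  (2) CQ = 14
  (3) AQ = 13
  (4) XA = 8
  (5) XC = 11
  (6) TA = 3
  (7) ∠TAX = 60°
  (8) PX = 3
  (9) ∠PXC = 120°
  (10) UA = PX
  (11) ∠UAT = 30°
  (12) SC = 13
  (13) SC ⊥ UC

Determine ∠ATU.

From the given relations: UA = PX = 3.
Step 1: By the law of cosines on triangle TAU: TU² = 3² + 3² − 2·3·3·cos(30°) = 2.41, so TU ≈ 1.55.
Step 2: By the inverse law of cosines on triangle ATU: cos(∠ATU) = (3² + 1.55² − 3²) / (2·3·1.55) = 2.41/9.32 = 0.2588, so ∠ATU = 75°.

Therefore, the measure of angle ∠ATU = 75°.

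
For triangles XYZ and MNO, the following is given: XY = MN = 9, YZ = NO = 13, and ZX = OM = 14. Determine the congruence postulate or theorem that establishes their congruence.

The given information provides:
XY = MN = 9, YZ = NO = 13, and ZX = OM = 14
This matches the SSS congruence theorem.
All three pairs of corresponding sides are equal (Side-Side-Side).

SSS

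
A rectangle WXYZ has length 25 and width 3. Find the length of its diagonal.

Using the Pythagorean theorem:
d² = 25² + 3² = 625 + 9 = 634
d = sqrt(634)

sqrt(634)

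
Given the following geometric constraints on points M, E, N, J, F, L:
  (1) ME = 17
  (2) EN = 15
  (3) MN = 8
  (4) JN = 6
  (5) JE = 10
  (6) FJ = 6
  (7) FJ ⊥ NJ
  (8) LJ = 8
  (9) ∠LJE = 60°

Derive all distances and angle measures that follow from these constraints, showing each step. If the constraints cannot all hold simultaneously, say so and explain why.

The constraints are consistent.

Step 1: From EJ = 10, JL = 8, and ∠EJL = 60°, by the law of cosines:
  EL² = EJ² + JL² - 2·EJ·JL·cos(60°) = 100 + 64 - 80 = 84
  EL = 2·√21

Step 2: From NJ = 6, JF = 6, and ∠NJF = 90°, by the law of cosines:
  NF² = NJ² + JF² - 2·NJ·JF·cos(90°) = 36 + 36 - 0 = 72
  NF = 6·√2

Step 3: From ME = 17, MN = 8, EN = 15, by the inverse law of cosines:
  cos(∠EMN) = (ME² + MN² - EN²) / (2·ME·MN)
  ∠EMN = 61.93°

Step 4: From EJ = 10, EN = 15, JN = 6, by the inverse law of cosines:
  cos(∠JEN) = (EJ² + EN² - JN²) / (2·EJ·EN)
  ∠JEN = 15.56°

Step 5: From EM = 17, EN = 15, MN = 8, by the inverse law of cosines:
  cos(∠MEN) = (EM² + EN² - MN²) / (2·EM·EN)
  ∠MEN = 28.07°

Step 6: From NE = 15, NJ = 6, EJ = 10, by the inverse law of cosines:
  cos(∠ENJ) = (NE² + NJ² - EJ²) / (2·NE·NJ)
  ∠ENJ = 26.56°

Step 7: From NE = 15, NM = 8, EM = 17, by the inverse law of cosines:
  cos(∠ENM) = (NE² + NM² - EM²) / (2·NE·NM)
  ∠ENM = 90°

Step 8: From JE = 10, JN = 6, EN = 15, by the inverse law of cosines:
  cos(∠EJN) = (JE² + JN² - EN²) / (2·JE·JN)
  ∠EJN = 137.87°

Step 9: From EJ = 10, EL = 2·√21, JL = 8, by the inverse law of cosines:
  cos(∠JEL) = (EJ² + EL² - JL²) / (2·EJ·EL)
  ∠JEL = 49.11°

Step 10: From NF = 6·√2, NJ = 6, FJ = 6, by the inverse law of cosines:
  cos(∠FNJ) = (NF² + NJ² - FJ²) / (2·NF·NJ)
  ∠FNJ = 45°

Step 11: From FJ = 6, FN = 6·√2, JN = 6, by the inverse law of cosines:
  cos(∠JFN) = (FJ² + FN² - JN²) / (2·FJ·FN)
  ∠JFN = 45°

Step 12: From LE = 2·√21, LJ = 8, EJ = 10, by the inverse law of cosines:
  cos(∠ELJ) = (LE² + LJ² - EJ²) / (2·LE·LJ)
  ∠ELJ = 70.89°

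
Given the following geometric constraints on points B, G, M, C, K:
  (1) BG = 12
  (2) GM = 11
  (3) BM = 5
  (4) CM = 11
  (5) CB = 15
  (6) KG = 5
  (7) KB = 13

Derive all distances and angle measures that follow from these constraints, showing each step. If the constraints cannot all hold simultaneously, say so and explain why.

The constraints are consistent.

Step 1: From BC = 15, BM = 5, CM = 11, by the inverse law of cosines:
  cos(∠CBM) = (BC² + BM² - CM²) / (2·BC·BM)
  ∠CBM = 30.68°

Step 2: From BG = 12, BK = 13, GK = 5, by the inverse law of cosines:
  cos(∠GBK) = (BG² + BK² - GK²) / (2·BG·BK)
  ∠GBK = 22.62°

Step 3: From BG = 12, BM = 5, GM = 11, by the inverse law of cosines:
  cos(∠GBM) = (BG² + BM² - GM²) / (2·BG·BM)
  ∠GBM = 66.42°

Step 4: From GB = 12, GK = 5, BK = 13, by the inverse law of cosines:
  cos(∠BGK) = (GB² + GK² - BK²) / (2·GB·GK)
  ∠BGK = 90°

Step 5: From GB = 12, GM = 11, BM = 5, by the inverse law of cosines:
  cos(∠BGM) = (GB² + GM² - BM²) / (2·GB·GM)
  ∠BGM = 24.62°

Step 6: From MB = 5, MC = 11, BC = 15, by the inverse law of cosines:
  cos(∠BMC) = (MB² + MC² - BC²) / (2·MB·MC)
  ∠BMC = 135.9°

Step 7: From MB = 5, MG = 11, BG = 12, by the inverse law of cosines:
  cos(∠BMG) = (MB² + MG² - BG²) / (2·MB·MG)
  ∠BMG = 88.96°

Step 8: From CB = 15, CM = 11, BM = 5, by the inverse law of cosines:
  cos(∠BCM) = (CB² + CM² - BM²) / (2·CB·CM)
  ∠BCM = 13.41°

Step 9: From KB = 13, KG = 5, BG = 12, by the inverse law of cosines:
  cos(∠BKG) = (KB² + KG² - BG²) / (2·KB·KG)
  ∠BKG = 67.38°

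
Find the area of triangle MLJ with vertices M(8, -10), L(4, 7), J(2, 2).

Using the Shoelace formula for a triangle:
Area = (1/2)|x0(y1 - y2) + x1(y2 - y0) + x2(y0 - y1)|
Area = (1/2)|8(7 - 2) + 4(2 - -10) + 2(-10 - 7)|
Area = (1/2)|40 + 48 + -34|
Area = (1/2)|54|
Area = (1/2)(54)
Area = 27

27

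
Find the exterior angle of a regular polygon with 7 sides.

Each exterior angle of a regular n-gon is 360 / n.
For n = 7: 360 / 7 = 360/7 degrees.

360/7 degrees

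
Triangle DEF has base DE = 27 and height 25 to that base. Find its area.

A triangle's area is half the area of a rectangle with the same base and height.
Area = (1/2) * 27 * 25 = 675/2.

675/2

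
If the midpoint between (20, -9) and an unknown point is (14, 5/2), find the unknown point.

Using the midpoint formula: M = ((x1 + x2)/2, (y1 + y2)/2)
We know M = (14, 5/2) and J = (20, -9)
For x: 14 = (20 + x2)/2, so x2 = 2*14 - 20 = 8
For y: 5/2 = (-9 + y2)/2, so y2 = 2*5/2 - -9 = 14
M = (8, 14)

(8, 14)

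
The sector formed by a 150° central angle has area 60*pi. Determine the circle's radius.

r² = 360 × 60*pi / (π × 150) = 144, so r = 12.

12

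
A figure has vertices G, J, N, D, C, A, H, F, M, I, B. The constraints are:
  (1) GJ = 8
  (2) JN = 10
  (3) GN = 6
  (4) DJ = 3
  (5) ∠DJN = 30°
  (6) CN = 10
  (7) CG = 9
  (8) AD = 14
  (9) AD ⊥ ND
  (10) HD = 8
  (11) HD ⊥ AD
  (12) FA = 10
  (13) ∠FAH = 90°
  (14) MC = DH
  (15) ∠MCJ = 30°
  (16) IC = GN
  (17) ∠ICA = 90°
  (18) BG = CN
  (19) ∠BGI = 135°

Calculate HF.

Step 1: By the law of cosines on triangle HDA: HA² = 8² + 14² − 2·8·14·cos(90°) = 260, so HA = 2·√65.
Step 2: By the law of cosines on triangle HAF: HF² = (2·√65)² + 10² − 2·2·√65·10·cos(90°) = 360, so HF = 6·√10.

Therefore, the length of HF = 6·√10.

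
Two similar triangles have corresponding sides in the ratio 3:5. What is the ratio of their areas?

Area ratio = (side ratio)^2 = (3/5)^2 = 9:25.

9:25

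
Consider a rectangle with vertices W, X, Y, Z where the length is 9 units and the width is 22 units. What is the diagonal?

d = sqrt(9^2 + 22^2) = sqrt(565)

sqrt(565)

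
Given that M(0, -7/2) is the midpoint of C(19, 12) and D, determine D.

Using the midpoint formula: M = ((x1 + x2)/2, (y1 + y2)/2)
We know M = (0, -7/2) and C = (19, 12)
For x: 0 = (19 + x2)/2, so x2 = 2*0 - 19 = -19
For y: -7/2 = (12 + y2)/2, so y2 = 2*-7/2 - 12 = -19
D = (-19, -19)

(-19, -19)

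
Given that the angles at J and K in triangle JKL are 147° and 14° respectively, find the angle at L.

angle L = 180 - 147 - 14 = 19 degrees.

19 degrees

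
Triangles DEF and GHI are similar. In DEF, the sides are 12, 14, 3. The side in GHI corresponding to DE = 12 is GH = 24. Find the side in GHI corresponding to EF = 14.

Since the triangles are similar, the ratio of corresponding sides is constant.
Scale factor k = GH / DE = 24 / 12 = 2
HI = k * EF = 2 * 14 = 28

28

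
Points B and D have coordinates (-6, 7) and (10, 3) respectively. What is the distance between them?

The horizontal distance is |10 - -6| = 16 and the vertical distance is |3 - 7| = 4.
By the Pythagorean theorem, d = sqrt(16^2 + 4^2) = sqrt(272) = 4*sqrt(17).

4*sqrt(17)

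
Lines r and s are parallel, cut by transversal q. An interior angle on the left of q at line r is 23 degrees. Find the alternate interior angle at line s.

Alternate interior angles lie on opposite sides of the transversal, between the parallel lines.
By the alternate interior angle theorem, they are equal: 23 degrees.

23 degrees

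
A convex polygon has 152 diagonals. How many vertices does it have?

Using d = n(n - 3)/2, we solve 152 = n(n - 3)/2.
So n(n - 3) = 304.
Testing n = 19: 19 * 16 = 304 = 304. Correct.
The polygon has 19 sides.

19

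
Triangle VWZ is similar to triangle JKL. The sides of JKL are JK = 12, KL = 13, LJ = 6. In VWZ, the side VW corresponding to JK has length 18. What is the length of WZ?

k = 18/12 = 3/2. WZ = 3/2 * 13 = 39/2.

39/2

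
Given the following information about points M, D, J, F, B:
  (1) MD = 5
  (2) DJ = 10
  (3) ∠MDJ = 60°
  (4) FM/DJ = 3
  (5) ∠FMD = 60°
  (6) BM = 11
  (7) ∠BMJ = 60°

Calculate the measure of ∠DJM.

Step 1: By the law of cosines on triangle JDM: JM² = 10² + 5² − 2·10·5·cos(60°) = 75, so JM = 5·√3.
Step 2: By the inverse law of cosines on triangle DJM: cos(∠DJM) = (10² + (5·√3)² − 5²) / (2·10·5·√3) = 150/173.21 = 0.866, so ∠DJM = 30°.

Therefore, the measure of angle ∠DJM = 30°.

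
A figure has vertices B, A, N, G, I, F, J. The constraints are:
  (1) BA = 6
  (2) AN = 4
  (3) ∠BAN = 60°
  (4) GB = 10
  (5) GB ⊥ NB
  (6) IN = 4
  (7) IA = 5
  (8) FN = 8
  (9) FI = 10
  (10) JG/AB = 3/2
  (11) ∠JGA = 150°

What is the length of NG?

Step 1: By the law of cosines on triangle BAN: BN² = 6² + 4² − 2·6·4·cos(60°) = 28, so BN = 2·√7.
Step 2: By the law of cosines on triangle NBG: NG² = (2·√7)² + 10² − 2·2·√7·10·cos(90°) = 128, so NG = 8·√2.

Therefore, the length of NG = 8·√2.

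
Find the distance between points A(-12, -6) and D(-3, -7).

d = sqrt((9)^2 + (-1)^2) = sqrt(82)

sqrt(82)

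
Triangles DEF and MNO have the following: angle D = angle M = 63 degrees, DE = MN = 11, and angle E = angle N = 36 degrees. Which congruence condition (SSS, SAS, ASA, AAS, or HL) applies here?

Consider the given information: angle D = angle M = 63 degrees, DE = MN = 11, and angle E = angle N = 36 degrees
This is not SAS or HL: SAS requires two sides and the included angle between them. HL only applies to right triangles with matching hypotenuse and leg.
The correct criterion is ASA. Two pairs of corresponding angles and the included side are equal (Angle-Side-Angle).

ASA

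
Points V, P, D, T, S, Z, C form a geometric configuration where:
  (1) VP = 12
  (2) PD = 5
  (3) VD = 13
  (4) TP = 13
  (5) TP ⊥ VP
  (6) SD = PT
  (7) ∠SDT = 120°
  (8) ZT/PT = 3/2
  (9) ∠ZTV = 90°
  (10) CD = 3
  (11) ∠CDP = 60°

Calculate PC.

Step 1: By the law of cosines on triangle PDC: PC² = 5² + 3² − 2·5·3·cos(60°) = 19, so PC = √19.

Therefore, the length of PC = √19.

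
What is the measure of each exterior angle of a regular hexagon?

Each exterior angle of a regular n-gon is 360 / n.
For n = 6: 360 / 6 = 60 degrees.

60 degrees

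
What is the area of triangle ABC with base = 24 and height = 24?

A triangle's area is half the area of a rectangle with the same base and height.
Area = (1/2) * 24 * 24 = 288.

288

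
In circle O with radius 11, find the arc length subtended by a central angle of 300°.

Arc length = 2πr × θ/360
= 2π × 11 × 5/6
= 55*pi/3

55*pi/3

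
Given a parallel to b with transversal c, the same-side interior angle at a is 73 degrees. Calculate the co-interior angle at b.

Co-interior angles sum to 180: 180 - 73 = 107 degrees.

107 degrees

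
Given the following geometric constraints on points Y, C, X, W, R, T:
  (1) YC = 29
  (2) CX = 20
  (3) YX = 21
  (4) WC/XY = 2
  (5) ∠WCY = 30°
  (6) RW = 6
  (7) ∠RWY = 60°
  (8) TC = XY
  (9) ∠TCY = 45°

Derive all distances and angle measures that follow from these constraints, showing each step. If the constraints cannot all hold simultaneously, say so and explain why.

The constraints are consistent.

From the given relations:
  WC = 2·XY = 2·21 = 42
  TC = XY = 21

Step 1: From YC = 29, CW = 42, and ∠YCW = 30°, by the law of cosines:
  YW² = YC² + CW² - 2·YC·CW·cos(30°) = 841 + 1764 - 2110 = 495.4
  YW ≈ 22.26

Step 2: From YC = 29, CT = 21, and ∠YCT = 45°, by the law of cosines:
  YT² = YC² + CT² - 2·YC·CT·cos(45°) = 841 + 441 - 861.3 = 420.7
  YT ≈ 20.51

Step 3: From YC = 29, YX = 21, CX = 20, by the inverse law of cosines:
  cos(∠CYX) = (YC² + YX² - CX²) / (2·YC·YX)
  ∠CYX = 43.6°

Step 4: From CX = 20, CY = 29, XY = 21, by the inverse law of cosines:
  cos(∠XCY) = (CX² + CY² - XY²) / (2·CX·CY)
  ∠XCY = 46.4°

Step 5: From XC = 20, XY = 21, CY = 29, by the inverse law of cosines:
  cos(∠CXY) = (XC² + XY² - CY²) / (2·XC·XY)
  ∠CXY = 90°

Step 6: From YW = 22.26, WR = 6, and ∠YWR = 60°, by the law of cosines:
  YR² = YW² + WR² - 2·YW·WR·cos(60°) = 495.4 + 36 - 133.5 = 397.8
  YR ≈ 19.95

Step 7: From YC = 29, YT = 20.51, CT = 21, by the inverse law of cosines:
  cos(∠CYT) = (YC² + YT² - CT²) / (2·YC·YT)
  ∠CYT = 46.38°

Step 8: From YC = 29, YW = 22.26, CW = 42, by the inverse law of cosines:
  cos(∠CYW) = (YC² + YW² - CW²) / (2·YC·YW)
  ∠CYW = 109.35°

Step 9: From WC = 42, WY = 22.26, CY = 29, by the inverse law of cosines:
  cos(∠CWY) = (WC² + WY² - CY²) / (2·WC·WY)
  ∠CWY = 40.65°

Step 10: From TC = 21, TY = 20.51, CY = 29, by the inverse law of cosines:
  cos(∠CTY) = (TC² + TY² - CY²) / (2·TC·TY)
  ∠CTY = 88.62°

Step 11: From YR = 19.95, YW = 22.26, RW = 6, by the inverse law of cosines:
  cos(∠RYW) = (YR² + YW² - RW²) / (2·YR·YW)
  ∠RYW = 15.1°

Step 12: From RW = 6, RY = 19.95, WY = 22.26, by the inverse law of cosines:
  cos(∠WRY) = (RW² + RY² - WY²) / (2·RW·RY)
  ∠WRY = 104.9°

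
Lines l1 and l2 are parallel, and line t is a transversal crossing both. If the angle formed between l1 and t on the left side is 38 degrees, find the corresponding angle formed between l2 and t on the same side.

When a transversal crosses parallel lines, angles in the same position at each intersection are called corresponding angles.
These are always equal, so the answer is 38 degrees.

38 degrees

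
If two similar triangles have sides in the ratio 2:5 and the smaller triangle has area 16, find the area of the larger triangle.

Area ratio = (2/5)^2 = 4/25. Area of the larger triangle = 16 * 25/4 = 100.

100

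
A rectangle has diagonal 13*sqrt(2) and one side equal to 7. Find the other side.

b = sqrt(d^2 - a^2) = sqrt(338 - 49) = sqrt(289) = 17

17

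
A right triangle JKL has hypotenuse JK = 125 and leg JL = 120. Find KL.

Rearranging the Pythagorean theorem to solve for the unknown leg:
leg^2 = hypotenuse^2 - known_leg^2 = 15625 - 14400 = 1225
leg = sqrt(1225) = 35.

35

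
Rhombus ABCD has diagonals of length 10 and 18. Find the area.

Area of a rhombus = (d1 * d2) / 2
Area = (10 * 18) / 2
Area = 180 / 2
Area = 90

90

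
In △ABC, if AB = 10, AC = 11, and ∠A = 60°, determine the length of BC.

When two sides and the included angle are known, the law of cosines gives the third side.
c^2 = a^2 + b^2 - 2ab cos(C) generalizes the Pythagorean theorem to non-right triangles.
Here: BC^2 = 100 + 121 - 220*(1/2) = 111
BC = sqrt(111)

sqrt(111)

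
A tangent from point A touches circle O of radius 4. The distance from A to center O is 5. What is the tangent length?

The tangent, radius, and line from the external point to the center form a right triangle.
The right angle is where the tangent meets the radius.
By the Pythagorean theorem: tangent² + 4² = 5²
tangent² = 25 - 16 = 9
tangent = 3

3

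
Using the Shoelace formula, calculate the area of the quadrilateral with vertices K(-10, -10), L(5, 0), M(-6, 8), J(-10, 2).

Shoelace: sum of cross terms = 278, Area = (1/2)|278| = 139

139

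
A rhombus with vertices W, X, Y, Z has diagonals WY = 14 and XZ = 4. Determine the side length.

Half-diagonals are 7 and 2. side = sqrt(7^2 + 2^2) = sqrt(53)

sqrt(53)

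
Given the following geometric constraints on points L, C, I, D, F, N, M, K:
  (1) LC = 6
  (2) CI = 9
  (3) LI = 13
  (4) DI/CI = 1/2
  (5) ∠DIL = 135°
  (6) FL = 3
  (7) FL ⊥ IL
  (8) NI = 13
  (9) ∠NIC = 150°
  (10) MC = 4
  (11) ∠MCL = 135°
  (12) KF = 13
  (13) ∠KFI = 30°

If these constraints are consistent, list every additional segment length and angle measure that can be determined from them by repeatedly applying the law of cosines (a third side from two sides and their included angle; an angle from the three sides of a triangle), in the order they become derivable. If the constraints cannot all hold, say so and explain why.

The constraints are consistent. Derivable facts, in order:
After 1 step:
- CN ≈ 21.28
- IF = √178
- LD ≈ 16.49
- LM ≈ 9.27
- ∠CIL = 23.86°
- ∠CLI = 37.36°
- ∠ICL = 118.78°
After 2 steps:
- IK ≈ 6.83
- ∠CLM = 17.76°
- ∠CML = 27.24°
- ∠CNI = 12.21°
- ∠DLI = 11.12°
- ∠FIL = 12.99°
- ∠ICN = 17.79°
- ∠IDL = 33.88°
- ∠IFL = 77.01°
After 3 steps:
- ∠FIK = 72.23°
- ∠FKI = 77.77°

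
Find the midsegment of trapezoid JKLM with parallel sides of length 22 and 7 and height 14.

midsegment = (22 + 7) / 2 = 29 / 2 = 29/2

29/2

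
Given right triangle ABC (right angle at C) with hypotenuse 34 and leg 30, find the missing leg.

By the Pythagorean theorem: BC^2 = AB^2 - AC^2
BC^2 = 34^2 - 30^2 = 1156 - 900 = 256
BC = sqrt(256) = 16

16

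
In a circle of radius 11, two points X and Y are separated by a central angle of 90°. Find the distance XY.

Chord = 2(11) sin(45°) = 11*sqrt(2)

11*sqrt(2)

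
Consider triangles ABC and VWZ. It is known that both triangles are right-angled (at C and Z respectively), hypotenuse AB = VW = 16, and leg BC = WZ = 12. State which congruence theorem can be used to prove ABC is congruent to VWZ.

Consider the given information: both triangles are right-angled (at C and Z respectively), hypotenuse AB = VW = 16, and leg BC = WZ = 12
This is not SAS or ASA: SAS requires two sides and the included angle between them. ASA requires two angles and the side between them.
The correct criterion is HL. The hypotenuse and one leg of two right triangles are equal (Hypotenuse-Leg).

HL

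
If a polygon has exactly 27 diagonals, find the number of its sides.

Using d = n(n - 3)/2, we solve 27 = n(n - 3)/2.
So n(n - 3) = 54.
Testing n = 9: 9 * 6 = 54 = 54. Correct.
The polygon has 9 sides.

9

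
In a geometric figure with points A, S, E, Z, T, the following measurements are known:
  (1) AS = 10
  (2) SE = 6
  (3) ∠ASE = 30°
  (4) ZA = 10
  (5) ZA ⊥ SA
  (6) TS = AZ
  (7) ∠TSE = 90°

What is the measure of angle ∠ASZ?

Step 1: By the law of cosines on triangle SAZ: SZ² = 10² + 10² − 2·10·10·cos(90°) = 200, so SZ = 10·√2.
Step 2: By the inverse law of cosines on triangle ASZ: cos(∠ASZ) = (10² + (10·√2)² − 10²) / (2·10·10·√2) = 200/282.84 = 0.7071, so ∠ASZ = 45°.

Therefore, the measure of angle ∠ASZ = 45°.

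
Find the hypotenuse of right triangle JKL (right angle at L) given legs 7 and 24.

By the Pythagorean theorem: JK^2 = JL^2 + KL^2
JK^2 = 7^2 + 24^2 = 49 + 576 = 625
JK = sqrt(625) = 25

25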